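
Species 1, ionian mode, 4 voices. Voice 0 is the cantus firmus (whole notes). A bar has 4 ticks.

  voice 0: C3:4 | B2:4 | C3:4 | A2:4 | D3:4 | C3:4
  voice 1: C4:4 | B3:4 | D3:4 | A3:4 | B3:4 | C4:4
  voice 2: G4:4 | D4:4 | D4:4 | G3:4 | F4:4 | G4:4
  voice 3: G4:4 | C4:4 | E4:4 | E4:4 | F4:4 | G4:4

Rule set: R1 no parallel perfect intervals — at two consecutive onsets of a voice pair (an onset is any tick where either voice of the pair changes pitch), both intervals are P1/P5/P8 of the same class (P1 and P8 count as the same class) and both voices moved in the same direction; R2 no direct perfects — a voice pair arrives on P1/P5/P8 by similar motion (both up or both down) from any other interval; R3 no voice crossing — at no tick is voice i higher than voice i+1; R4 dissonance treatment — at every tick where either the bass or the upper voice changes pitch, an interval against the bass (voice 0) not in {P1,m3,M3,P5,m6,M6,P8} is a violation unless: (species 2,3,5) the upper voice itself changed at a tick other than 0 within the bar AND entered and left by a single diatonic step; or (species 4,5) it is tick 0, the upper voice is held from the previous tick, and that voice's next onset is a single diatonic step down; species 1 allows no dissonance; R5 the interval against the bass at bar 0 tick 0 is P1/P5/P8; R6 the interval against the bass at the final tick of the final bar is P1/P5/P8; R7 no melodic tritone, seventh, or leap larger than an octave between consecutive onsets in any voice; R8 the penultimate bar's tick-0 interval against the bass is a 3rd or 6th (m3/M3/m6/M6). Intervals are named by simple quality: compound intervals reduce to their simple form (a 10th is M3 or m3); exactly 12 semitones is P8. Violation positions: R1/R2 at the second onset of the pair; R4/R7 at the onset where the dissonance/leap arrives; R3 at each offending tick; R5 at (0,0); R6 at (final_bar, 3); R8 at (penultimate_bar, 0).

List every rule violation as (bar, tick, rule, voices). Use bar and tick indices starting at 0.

bar 0: v0=C3 v1=C4 v2=G4 v3=G4 downbeat P5
bar 1: v0=B2 v1=B3 v2=D4 v3=C4 downbeat m2
bar 2: v0=C3 v1=D3 v2=D4 v3=E4 downbeat M3
bar 3: v0=A2 v1=A3 v2=G3 v3=E4 downbeat P5
bar 4: v0=D3 v1=B3 v2=F4 v3=F4 downbeat m3
bar 5: v0=C3 v1=C4 v2=G4 v3=G4 downbeat P5
  -> R1 @ bar 1 tick 0 v(0, 1): C3/C4 P8 -> B2/B3 P8 similar
  -> R3 @ bar 1 tick 0 v(2, 3): D4 above C4
  -> R4 @ bar 1 tick 0 v(0, 3): B2/C4 m2 untreated
  -> R3 @ bar 1 tick 1 v(2, 3): D4 above C4
  -> R3 @ bar 1 tick 2 v(2, 3): D4 above C4
  -> R3 @ bar 1 tick 3 v(2, 3): D4 above C4
  -> R4 @ bar 2 tick 0 v(0, 1): C3/D3 M2 untreated
  -> R4 @ bar 2 tick 0 v(0, 2): C3/D4 M2 untreated
  -> R3 @ bar 3 tick 0 v(1, 2): A3 above G3
  -> R4 @ bar 3 tick 0 v(0, 2): A2/G3 m7 untreated
  -> R3 @ bar 3 tick 1 v(1, 2): A3 above G3
  -> R3 @ bar 3 tick 2 v(1, 2): A3 above G3
  -> R3 @ bar 3 tick 3 v(1, 2): A3 above G3
  -> R2 @ bar 4 tick 0 v(2, 3): G3/E4 M6 -> F4/F4 P1 similar
  -> R7 @ bar 4 tick 0 v(2,): G3->F4 leap 10st
  -> R1 @ bar 5 tick 0 v(2, 3): F4/F4 P1 -> G4/G4 P1 similar
  -> R2 @ bar 5 tick 0 v(1, 2): B3/F4 TT -> C4/G4 P5 similar
  -> R2 @ bar 5 tick 0 v(1, 3): B3/F4 TT -> C4/G4 P5 similar

(1, 0, R1, (0, 1))
(1, 0, R3, (2, 3))
(1, 0, R4, (0, 3))
(1, 1, R3, (2, 3))
(1, 2, R3, (2, 3))
(1, 3, R3, (2, 3))
(2, 0, R4, (0, 1))
(2, 0, R4, (0, 2))
(3, 0, R3, (1, 2))
(3, 0, R4, (0, 2))
(3, 1, R3, (1, 2))
(3, 2, R3, (1, 2))
(3, 3, R3, (1, 2))
(4, 0, R2, (2, 3))
(4, 0, R7, (2,))
(5, 0, R1, (2, 3))
(5, 0, R2, (1, 2))
(5, 0, R2, (1, 3))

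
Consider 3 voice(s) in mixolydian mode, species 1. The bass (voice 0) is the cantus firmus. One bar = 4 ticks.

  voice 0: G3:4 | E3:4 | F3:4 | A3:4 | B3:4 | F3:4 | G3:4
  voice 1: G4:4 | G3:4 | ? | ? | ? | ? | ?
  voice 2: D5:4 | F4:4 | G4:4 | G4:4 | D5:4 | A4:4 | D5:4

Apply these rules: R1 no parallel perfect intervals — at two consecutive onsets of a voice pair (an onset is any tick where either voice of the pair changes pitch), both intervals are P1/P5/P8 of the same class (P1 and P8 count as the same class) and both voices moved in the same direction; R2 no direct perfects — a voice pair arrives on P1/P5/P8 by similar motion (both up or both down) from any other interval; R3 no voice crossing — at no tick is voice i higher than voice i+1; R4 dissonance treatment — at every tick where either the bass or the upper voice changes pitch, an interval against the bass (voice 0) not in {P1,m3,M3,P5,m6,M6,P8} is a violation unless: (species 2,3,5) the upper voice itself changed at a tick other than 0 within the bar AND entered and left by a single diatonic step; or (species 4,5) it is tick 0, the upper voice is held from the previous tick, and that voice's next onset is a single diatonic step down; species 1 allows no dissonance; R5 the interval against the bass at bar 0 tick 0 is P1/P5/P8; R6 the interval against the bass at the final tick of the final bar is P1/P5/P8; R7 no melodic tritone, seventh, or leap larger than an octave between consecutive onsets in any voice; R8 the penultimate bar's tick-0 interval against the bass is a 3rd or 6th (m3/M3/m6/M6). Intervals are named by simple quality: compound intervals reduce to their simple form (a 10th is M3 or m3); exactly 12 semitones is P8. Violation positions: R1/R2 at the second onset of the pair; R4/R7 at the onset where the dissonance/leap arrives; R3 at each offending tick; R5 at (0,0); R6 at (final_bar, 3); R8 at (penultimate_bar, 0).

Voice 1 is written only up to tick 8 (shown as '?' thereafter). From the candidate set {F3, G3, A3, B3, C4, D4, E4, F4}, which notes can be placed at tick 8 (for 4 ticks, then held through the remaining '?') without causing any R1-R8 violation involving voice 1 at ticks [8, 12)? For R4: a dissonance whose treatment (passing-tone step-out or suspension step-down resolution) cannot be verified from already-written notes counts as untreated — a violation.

{A3, D4, F3}

F3: legal
G3: violates R4
A3: legal
B3: violates R4
C4: violates R2
D4: legal
E4: violates R4
F4: violates R2,R7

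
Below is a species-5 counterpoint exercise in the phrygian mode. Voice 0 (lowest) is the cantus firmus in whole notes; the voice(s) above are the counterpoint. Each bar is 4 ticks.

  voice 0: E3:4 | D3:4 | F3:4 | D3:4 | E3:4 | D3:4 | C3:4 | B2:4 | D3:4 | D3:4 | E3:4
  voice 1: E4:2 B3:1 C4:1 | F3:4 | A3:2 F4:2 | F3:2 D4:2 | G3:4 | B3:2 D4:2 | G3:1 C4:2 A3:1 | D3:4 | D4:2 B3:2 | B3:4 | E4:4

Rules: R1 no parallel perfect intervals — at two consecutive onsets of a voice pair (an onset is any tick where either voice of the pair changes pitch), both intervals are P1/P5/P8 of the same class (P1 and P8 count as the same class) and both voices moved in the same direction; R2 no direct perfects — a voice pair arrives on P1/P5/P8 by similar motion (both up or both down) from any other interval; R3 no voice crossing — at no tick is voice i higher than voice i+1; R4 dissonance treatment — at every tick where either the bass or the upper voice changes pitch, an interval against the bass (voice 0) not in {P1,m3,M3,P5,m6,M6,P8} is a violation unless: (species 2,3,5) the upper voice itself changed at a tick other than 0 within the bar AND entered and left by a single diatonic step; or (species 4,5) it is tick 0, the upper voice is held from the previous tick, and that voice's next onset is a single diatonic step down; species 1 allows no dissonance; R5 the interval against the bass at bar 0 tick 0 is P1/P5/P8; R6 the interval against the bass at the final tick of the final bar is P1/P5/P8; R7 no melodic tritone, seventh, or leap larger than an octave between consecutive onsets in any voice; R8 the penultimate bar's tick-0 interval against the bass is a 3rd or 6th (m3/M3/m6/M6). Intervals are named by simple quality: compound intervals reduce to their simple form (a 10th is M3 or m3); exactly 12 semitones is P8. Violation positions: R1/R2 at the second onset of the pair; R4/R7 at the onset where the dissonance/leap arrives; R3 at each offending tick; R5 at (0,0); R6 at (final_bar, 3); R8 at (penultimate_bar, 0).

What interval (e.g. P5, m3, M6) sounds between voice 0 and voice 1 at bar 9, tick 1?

M6

voice 0=D3 voice 1=B3 -> M6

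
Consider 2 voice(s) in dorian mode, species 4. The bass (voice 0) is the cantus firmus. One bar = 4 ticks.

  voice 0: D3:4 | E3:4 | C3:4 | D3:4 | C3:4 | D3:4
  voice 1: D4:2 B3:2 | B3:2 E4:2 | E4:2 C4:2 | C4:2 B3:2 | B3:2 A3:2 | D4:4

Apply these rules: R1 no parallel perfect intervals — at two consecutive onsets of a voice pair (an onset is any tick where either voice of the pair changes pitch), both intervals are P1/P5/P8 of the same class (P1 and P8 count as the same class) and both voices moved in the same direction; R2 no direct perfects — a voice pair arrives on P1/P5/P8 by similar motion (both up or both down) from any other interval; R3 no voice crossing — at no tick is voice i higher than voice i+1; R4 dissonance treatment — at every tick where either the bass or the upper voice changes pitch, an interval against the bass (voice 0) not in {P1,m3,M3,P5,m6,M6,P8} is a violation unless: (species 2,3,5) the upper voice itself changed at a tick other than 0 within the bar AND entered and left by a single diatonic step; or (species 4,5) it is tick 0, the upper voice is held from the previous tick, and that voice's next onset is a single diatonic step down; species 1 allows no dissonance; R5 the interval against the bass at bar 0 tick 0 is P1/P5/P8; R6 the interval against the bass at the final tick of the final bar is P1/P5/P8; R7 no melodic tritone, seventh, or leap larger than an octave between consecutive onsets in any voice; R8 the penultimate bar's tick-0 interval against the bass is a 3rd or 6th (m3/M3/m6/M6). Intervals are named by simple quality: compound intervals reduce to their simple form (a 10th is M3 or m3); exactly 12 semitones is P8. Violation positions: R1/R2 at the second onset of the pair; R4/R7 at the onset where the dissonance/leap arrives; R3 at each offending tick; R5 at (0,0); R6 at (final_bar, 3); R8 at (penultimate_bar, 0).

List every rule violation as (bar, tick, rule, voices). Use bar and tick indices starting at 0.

bar 0: v0=D3 v1=D4 downbeat P8
bar 1: v0=E3 v1=B3 downbeat P5
bar 2: v0=C3 v1=E4 downbeat M3
bar 3: v0=D3 v1=C4 downbeat m7
bar 4: v0=C3 v1=B3 downbeat M7
bar 5: v0=D3 v1=D4 downbeat P8
  -> R8 @ bar 4 tick 0 v(0, 1): penult M7 not 3rd/6th
  -> R2 @ bar 5 tick 0 v(0, 1): C3/A3 M6 -> D3/D4 P8 similar

(4, 0, R8, (0, 1))
(5, 0, R2, (0, 1))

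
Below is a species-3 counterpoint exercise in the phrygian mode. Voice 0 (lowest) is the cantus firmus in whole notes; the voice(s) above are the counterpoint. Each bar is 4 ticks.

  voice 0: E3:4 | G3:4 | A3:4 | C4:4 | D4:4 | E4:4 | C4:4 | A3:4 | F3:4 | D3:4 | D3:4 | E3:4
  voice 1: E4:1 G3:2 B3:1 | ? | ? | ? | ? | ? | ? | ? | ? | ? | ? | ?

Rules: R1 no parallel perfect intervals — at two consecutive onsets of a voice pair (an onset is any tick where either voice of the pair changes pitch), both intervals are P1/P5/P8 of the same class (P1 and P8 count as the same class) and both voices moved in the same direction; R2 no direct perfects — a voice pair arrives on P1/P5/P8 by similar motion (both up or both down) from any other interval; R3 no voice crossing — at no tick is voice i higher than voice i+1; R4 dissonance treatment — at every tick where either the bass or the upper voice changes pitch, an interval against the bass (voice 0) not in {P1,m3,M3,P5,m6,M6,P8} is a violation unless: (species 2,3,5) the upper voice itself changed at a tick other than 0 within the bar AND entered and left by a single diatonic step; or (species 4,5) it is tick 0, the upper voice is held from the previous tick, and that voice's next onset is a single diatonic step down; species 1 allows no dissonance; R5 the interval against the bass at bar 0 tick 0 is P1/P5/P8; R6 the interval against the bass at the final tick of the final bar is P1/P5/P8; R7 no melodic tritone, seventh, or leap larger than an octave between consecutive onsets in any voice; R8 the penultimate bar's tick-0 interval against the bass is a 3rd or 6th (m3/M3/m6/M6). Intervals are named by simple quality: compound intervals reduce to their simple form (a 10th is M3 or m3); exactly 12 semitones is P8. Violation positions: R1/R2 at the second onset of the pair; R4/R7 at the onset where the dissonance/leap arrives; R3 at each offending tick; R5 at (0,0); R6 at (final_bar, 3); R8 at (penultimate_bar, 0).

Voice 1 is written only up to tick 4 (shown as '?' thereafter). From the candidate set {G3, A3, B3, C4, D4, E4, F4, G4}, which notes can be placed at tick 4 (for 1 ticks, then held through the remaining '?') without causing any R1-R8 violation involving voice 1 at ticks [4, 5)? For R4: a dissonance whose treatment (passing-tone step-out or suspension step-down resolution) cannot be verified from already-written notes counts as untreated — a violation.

G3: legal
A3: violates R4
B3: legal
C4: violates R4
D4: violates R1
E4: legal
F4: violates R4,R7
G4: violates R2

{B3, E4, G3}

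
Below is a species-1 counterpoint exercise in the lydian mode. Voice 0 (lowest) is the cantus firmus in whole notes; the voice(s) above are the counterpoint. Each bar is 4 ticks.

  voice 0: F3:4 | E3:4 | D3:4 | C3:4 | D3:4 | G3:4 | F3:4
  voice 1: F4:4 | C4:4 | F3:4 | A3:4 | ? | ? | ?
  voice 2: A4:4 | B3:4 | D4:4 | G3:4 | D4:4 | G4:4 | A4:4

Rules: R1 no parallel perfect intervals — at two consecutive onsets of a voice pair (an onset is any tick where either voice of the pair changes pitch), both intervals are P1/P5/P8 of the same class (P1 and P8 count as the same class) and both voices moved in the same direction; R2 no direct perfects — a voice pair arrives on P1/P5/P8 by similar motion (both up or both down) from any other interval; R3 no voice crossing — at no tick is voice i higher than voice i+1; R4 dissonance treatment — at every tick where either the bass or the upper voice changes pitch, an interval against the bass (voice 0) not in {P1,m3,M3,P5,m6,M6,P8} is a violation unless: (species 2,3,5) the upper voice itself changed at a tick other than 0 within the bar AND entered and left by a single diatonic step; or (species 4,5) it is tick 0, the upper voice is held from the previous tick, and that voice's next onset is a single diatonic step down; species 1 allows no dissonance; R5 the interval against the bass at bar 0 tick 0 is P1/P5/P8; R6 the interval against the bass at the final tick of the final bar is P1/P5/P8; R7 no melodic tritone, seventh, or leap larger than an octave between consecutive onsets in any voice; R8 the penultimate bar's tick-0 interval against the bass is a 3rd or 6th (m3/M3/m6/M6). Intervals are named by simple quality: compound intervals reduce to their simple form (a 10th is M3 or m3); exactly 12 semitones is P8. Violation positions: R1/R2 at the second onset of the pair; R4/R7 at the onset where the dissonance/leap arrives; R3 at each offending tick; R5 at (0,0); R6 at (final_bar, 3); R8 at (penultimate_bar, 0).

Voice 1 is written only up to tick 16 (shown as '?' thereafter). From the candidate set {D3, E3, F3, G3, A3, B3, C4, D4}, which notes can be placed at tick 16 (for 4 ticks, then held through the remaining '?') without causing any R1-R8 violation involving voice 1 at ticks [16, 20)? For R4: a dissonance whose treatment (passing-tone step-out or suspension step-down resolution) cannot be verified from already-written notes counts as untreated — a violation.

D3: legal
E3: violates R4
F3: legal
G3: violates R4
A3: legal
B3: legal
C4: violates R4
D4: violates R2

{A3, B3, D3, F3}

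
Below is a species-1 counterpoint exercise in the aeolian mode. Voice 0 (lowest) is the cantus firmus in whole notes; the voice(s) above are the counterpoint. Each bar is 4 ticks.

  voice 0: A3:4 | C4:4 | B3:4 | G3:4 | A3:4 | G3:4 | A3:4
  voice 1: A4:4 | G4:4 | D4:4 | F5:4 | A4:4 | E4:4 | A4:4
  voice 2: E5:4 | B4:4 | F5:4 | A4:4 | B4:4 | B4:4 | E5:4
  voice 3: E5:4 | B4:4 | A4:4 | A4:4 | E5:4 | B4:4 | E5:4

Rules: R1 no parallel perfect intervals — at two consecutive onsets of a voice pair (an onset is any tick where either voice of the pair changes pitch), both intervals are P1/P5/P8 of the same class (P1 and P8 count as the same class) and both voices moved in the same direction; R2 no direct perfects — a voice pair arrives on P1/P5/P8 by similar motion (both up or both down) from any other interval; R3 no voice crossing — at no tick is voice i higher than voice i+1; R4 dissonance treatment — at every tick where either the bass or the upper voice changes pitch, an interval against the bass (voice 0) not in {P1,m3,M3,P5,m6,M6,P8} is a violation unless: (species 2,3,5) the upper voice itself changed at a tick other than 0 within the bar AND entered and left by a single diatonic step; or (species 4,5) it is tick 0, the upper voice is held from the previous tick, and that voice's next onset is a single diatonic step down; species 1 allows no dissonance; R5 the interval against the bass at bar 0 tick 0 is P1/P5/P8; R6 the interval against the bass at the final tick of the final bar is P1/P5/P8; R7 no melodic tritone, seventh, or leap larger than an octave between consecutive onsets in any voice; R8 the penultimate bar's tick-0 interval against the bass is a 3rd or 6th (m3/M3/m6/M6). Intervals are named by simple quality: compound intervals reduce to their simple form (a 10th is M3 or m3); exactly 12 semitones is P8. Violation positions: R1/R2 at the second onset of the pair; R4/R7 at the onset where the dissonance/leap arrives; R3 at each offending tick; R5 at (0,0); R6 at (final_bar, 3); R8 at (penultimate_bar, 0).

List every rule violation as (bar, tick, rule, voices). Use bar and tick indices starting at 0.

bar 0: v0=A3 v1=A4 v2=E5 v3=E5 downbeat P5
bar 1: v0=C4 v1=G4 v2=B4 v3=B4 downbeat M7
bar 2: v0=B3 v1=D4 v2=F5 v3=A4 downbeat m7
bar 3: v0=G3 v1=F5 v2=A4 v3=A4 downbeat M2
bar 4: v0=A3 v1=A4 v2=B4 v3=E5 downbeat P5
bar 5: v0=G3 v1=E4 v2=B4 v3=B4 downbeat M3
bar 6: v0=A3 v1=A4 v2=E5 v3=E5 downbeat P5
  -> R1 @ bar 1 tick 0 v(2, 3): E5/E5 P1 -> B4/B4 P1 similar
  -> R4 @ bar 1 tick 0 v(0, 2): C4/B4 M7 untreated
  -> R4 @ bar 1 tick 0 v(0, 3): C4/B4 M7 untreated
  -> R2 @ bar 2 tick 0 v(1, 3): G4/B4 M3 -> D4/A4 P5 similar
  -> R3 @ bar 2 tick 0 v(2, 3): F5 above A4
  -> R4 @ bar 2 tick 0 v(0, 2): B3/F5 TT untreated
  -> R4 @ bar 2 tick 0 v(0, 3): B3/A4 m7 untreated
  -> R7 @ bar 2 tick 0 v(2,): B4->F5 leap 6st
  -> R3 @ bar 2 tick 1 v(2, 3): F5 above A4
  -> R3 @ bar 2 tick 2 v(2, 3): F5 above A4
  -> R3 @ bar 2 tick 3 v(2, 3): F5 above A4
  -> R3 @ bar 3 tick 0 v(1, 2): F5 above A4
  -> R4 @ bar 3 tick 0 v(0, 1): G3/F5 m7 untreated
  -> R4 @ bar 3 tick 0 v(0, 2): G3/A4 M2 untreated
  -> R4 @ bar 3 tick 0 v(0, 3): G3/A4 M2 untreated
  -> R7 @ bar 3 tick 0 v(1,): D4->F5 leap 15st
  -> R3 @ bar 3 tick 1 v(1, 2): F5 above A4
  -> R3 @ bar 3 tick 2 v(1, 2): F5 above A4
  -> R3 @ bar 3 tick 3 v(1, 2): F5 above A4
  -> R2 @ bar 4 tick 0 v(0, 3): G3/A4 M2 -> A3/E5 P5 similar
  -> R4 @ bar 4 tick 0 v(0, 2): A3/B4 M2 untreated
  -> R1 @ bar 5 tick 0 v(1, 3): A4/E5 P5 -> E4/B4 P5 similar
  -> R1 @ bar 6 tick 0 v(1, 2): E4/B4 P5 -> A4/E5 P5 similar
  -> R1 @ bar 6 tick 0 v(1, 3): E4/B4 P5 -> A4/E5 P5 similar
  -> R1 @ bar 6 tick 0 v(2, 3): B4/B4 P1 -> E5/E5 P1 similar
  -> R2 @ bar 6 tick 0 v(0, 1): G3/E4 M6 -> A3/A4 P8 similar
  -> R2 @ bar 6 tick 0 v(0, 2): G3/B4 M3 -> A3/E5 P5 similar
  -> R2 @ bar 6 tick 0 v(0, 3): G3/B4 M3 -> A3/E5 P5 similar

(1, 0, R1, (2, 3))
(1, 0, R4, (0, 2))
(1, 0, R4, (0, 3))
(2, 0, R2, (1, 3))
(2, 0, R3, (2, 3))
(2, 0, R4, (0, 2))
(2, 0, R4, (0, 3))
(2, 0, R7, (2,))
(2, 1, R3, (2, 3))
(2, 2, R3, (2, 3))
(2, 3, R3, (2, 3))
(3, 0, R3, (1, 2))
(3, 0, R4, (0, 1))
(3, 0, R4, (0, 2))
(3, 0, R4, (0, 3))
(3, 0, R7, (1,))
(3, 1, R3, (1, 2))
(3, 2, R3, (1, 2))
(3, 3, R3, (1, 2))
(4, 0, R2, (0, 3))
(4, 0, R4, (0, 2))
(5, 0, R1, (1, 3))
(6, 0, R1, (1, 2))
(6, 0, R1, (1, 3))
(6, 0, R1, (2, 3))
(6, 0, R2, (0, 1))
(6, 0, R2, (0, 2))
(6, 0, R2, (0, 3))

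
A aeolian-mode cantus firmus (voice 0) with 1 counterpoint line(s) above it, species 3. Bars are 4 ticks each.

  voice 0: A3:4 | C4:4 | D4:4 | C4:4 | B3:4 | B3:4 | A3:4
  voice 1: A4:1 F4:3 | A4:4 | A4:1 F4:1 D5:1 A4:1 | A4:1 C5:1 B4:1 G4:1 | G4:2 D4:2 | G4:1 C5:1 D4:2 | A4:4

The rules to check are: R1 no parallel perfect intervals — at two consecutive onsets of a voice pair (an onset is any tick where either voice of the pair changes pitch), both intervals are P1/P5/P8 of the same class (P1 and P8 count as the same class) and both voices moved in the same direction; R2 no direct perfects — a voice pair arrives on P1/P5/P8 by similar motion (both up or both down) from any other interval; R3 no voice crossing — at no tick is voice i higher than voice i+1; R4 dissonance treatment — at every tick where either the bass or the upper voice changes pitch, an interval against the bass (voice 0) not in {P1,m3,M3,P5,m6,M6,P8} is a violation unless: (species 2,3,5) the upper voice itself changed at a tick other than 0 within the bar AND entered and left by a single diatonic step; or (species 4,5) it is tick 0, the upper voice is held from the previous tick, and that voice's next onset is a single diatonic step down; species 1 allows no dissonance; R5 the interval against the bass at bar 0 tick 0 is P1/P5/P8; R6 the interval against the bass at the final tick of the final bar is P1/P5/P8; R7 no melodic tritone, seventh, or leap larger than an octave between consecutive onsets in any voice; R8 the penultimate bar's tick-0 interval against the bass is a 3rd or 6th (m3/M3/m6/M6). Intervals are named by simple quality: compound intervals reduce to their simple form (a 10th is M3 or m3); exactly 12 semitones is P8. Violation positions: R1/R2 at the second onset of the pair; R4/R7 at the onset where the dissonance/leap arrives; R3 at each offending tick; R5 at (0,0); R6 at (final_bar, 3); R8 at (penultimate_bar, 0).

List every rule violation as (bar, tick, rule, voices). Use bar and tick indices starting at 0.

(3, 2, R4, (0, 1))
(5, 1, R4, (0, 1))
(5, 2, R7, (1,))

bar 0: v0=A3 v1=A4 downbeat P8
bar 1: v0=C4 v1=A4 downbeat M6
bar 2: v0=D4 v1=A4 downbeat P5
bar 3: v0=C4 v1=A4 downbeat M6
bar 4: v0=B3 v1=G4 downbeat m6
bar 5: v0=B3 v1=G4 downbeat m6
bar 6: v0=A3 v1=A4 downbeat P8
  -> R4 @ bar 3 tick 2 v(0, 1): C4/B4 M7 untreated
  -> R4 @ bar 5 tick 1 v(0, 1): B3/C5 m2 untreated
  -> R7 @ bar 5 tick 2 v(1,): C5->D4 leap 10st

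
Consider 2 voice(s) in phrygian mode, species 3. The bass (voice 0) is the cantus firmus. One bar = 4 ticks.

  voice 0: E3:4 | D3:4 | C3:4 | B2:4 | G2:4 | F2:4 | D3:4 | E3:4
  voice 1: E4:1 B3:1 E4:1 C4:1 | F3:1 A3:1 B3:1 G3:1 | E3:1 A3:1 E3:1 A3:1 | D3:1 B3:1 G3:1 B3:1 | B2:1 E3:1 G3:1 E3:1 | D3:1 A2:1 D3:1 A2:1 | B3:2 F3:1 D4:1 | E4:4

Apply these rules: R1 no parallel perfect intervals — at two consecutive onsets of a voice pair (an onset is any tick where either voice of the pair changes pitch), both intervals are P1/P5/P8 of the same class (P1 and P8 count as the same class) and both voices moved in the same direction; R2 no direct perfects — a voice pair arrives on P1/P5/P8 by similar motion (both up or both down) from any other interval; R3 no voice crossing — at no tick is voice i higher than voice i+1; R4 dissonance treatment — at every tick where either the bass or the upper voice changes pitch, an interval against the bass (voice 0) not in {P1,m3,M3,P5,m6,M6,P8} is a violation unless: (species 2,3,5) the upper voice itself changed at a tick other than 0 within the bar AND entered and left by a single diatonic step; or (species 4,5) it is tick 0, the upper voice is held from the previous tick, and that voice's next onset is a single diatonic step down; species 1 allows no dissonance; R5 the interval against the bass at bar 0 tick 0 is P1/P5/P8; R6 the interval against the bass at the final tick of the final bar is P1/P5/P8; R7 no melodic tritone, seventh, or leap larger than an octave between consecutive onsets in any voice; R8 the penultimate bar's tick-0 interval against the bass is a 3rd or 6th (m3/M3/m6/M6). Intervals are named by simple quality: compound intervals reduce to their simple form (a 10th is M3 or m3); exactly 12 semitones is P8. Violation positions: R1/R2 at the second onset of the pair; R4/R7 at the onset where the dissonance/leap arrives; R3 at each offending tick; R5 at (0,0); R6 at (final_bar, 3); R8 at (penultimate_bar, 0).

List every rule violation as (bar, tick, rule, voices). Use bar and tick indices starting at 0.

bar 0: v0=E3 v1=E4 downbeat P8
bar 1: v0=D3 v1=F3 downbeat m3
bar 2: v0=C3 v1=E3 downbeat M3
bar 3: v0=B2 v1=D3 downbeat m3
bar 4: v0=G2 v1=B2 downbeat M3
bar 5: v0=F2 v1=D3 downbeat M6
bar 6: v0=D3 v1=B3 downbeat M6
bar 7: v0=E3 v1=E4 downbeat P8
  -> R4 @ bar 1 tick 3 v(0, 1): D3/G3 P4 untreated
  -> R7 @ bar 6 tick 0 v(1,): A2->B3 leap 14st
  -> R7 @ bar 6 tick 2 v(1,): B3->F3 leap 6st
  -> R1 @ bar 7 tick 0 v(0, 1): D3/D4 P8 -> E3/E4 P8 similar

(1, 3, R4, (0, 1))
(6, 0, R7, (1,))
(6, 2, R7, (1,))
(7, 0, R1, (0, 1))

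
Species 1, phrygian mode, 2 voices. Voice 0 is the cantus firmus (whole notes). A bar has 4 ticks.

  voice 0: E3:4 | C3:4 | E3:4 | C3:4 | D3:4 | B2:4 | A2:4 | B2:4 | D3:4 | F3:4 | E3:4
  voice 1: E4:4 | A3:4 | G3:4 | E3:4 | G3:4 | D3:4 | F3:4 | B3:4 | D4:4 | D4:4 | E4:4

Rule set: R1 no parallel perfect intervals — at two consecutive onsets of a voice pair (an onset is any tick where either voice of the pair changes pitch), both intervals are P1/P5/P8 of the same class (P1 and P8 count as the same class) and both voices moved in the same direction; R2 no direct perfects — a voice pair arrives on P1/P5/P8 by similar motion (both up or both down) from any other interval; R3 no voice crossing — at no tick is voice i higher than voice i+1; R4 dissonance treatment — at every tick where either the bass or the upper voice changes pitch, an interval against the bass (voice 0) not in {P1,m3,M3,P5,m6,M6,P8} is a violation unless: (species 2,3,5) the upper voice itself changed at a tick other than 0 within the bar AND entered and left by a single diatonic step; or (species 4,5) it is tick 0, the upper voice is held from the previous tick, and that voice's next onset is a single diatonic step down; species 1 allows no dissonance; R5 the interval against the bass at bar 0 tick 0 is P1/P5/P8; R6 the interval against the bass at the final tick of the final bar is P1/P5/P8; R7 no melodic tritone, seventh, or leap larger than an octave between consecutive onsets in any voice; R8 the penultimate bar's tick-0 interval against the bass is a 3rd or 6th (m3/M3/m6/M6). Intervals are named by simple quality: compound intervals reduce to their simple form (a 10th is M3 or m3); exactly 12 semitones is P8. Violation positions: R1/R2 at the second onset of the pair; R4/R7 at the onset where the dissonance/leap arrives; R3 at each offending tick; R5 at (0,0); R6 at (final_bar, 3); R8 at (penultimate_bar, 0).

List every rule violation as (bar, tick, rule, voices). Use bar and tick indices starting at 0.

(4, 0, R4, (0, 1))
(7, 0, R2, (0, 1))
(7, 0, R7, (1,))
(8, 0, R1, (0, 1))

bar 0: v0=E3 v1=E4 downbeat P8
bar 1: v0=C3 v1=A3 downbeat M6
bar 2: v0=E3 v1=G3 downbeat m3
bar 3: v0=C3 v1=E3 downbeat M3
bar 4: v0=D3 v1=G3 downbeat P4
bar 5: v0=B2 v1=D3 downbeat m3
bar 6: v0=A2 v1=F3 downbeat m6
bar 7: v0=B2 v1=B3 downbeat P8
bar 8: v0=D3 v1=D4 downbeat P8
bar 9: v0=F3 v1=D4 downbeat M6
bar 10: v0=E3 v1=E4 downbeat P8
  -> R4 @ bar 4 tick 0 v(0, 1): D3/G3 P4 untreated
  -> R2 @ bar 7 tick 0 v(0, 1): A2/F3 m6 -> B2/B3 P8 similar
  -> R7 @ bar 7 tick 0 v(1,): F3->B3 leap 6st
  -> R1 @ bar 8 tick 0 v(0, 1): B2/B3 P8 -> D3/D4 P8 similar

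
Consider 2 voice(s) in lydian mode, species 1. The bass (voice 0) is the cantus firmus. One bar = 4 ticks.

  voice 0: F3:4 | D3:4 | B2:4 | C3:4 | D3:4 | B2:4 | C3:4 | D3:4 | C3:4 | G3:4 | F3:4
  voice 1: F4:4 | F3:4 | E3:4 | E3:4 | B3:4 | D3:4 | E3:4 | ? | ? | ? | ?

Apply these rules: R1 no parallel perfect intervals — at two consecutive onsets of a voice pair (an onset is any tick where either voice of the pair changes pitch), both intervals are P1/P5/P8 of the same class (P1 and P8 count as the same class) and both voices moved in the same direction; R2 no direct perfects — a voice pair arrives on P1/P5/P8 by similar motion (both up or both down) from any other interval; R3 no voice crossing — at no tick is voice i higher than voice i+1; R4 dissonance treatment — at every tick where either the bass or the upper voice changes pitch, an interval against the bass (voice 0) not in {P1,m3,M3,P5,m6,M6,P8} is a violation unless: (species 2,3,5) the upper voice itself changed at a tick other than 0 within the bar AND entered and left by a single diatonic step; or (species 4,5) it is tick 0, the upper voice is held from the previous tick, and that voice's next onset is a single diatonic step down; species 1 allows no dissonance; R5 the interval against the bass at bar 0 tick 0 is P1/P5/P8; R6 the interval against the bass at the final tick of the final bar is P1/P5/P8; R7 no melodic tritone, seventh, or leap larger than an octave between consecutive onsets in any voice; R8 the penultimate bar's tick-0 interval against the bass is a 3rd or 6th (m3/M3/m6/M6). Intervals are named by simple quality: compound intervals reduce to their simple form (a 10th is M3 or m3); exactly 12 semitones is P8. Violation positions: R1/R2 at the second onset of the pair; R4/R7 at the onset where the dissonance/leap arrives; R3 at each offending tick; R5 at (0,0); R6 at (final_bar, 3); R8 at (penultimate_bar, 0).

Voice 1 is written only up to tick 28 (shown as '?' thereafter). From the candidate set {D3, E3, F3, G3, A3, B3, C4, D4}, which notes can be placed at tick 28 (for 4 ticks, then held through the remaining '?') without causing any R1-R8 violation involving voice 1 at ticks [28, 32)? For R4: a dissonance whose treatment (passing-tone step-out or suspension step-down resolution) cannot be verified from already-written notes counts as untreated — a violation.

D3: legal
E3: violates R4
F3: legal
G3: violates R4
A3: violates R2
B3: legal
C4: violates R4
D4: violates R2,R7

{B3, D3, F3}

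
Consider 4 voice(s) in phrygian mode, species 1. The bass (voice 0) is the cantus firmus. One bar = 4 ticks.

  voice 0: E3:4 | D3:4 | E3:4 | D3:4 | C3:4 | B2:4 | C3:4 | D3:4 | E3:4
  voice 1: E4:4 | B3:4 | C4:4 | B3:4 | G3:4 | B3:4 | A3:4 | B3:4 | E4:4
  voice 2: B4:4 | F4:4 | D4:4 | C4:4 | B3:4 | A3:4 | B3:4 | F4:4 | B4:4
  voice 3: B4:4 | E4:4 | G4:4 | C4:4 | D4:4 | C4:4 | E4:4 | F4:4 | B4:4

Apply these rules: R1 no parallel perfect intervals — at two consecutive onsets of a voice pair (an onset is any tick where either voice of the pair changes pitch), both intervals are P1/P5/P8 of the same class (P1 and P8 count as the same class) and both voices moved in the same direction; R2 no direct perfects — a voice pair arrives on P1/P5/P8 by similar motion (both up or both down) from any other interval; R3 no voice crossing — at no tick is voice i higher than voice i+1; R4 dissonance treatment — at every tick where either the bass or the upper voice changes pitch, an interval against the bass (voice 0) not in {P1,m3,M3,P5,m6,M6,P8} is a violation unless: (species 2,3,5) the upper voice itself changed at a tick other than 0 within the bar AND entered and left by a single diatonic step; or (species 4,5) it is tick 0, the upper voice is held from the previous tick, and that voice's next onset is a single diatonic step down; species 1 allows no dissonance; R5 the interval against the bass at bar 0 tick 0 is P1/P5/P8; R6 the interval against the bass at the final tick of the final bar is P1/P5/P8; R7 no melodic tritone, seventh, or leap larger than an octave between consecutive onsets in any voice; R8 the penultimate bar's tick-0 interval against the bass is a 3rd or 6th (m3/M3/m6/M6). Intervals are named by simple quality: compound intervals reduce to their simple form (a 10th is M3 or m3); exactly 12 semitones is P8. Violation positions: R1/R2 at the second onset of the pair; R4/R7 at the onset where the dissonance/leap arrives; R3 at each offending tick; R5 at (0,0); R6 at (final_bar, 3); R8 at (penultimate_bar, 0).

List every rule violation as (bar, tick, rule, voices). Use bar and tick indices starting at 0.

bar 0: v0=E3 v1=E4 v2=B4 v3=B4 downbeat P5
bar 1: v0=D3 v1=B3 v2=F4 v3=E4 downbeat M2
bar 2: v0=E3 v1=C4 v2=D4 v3=G4 downbeat m3
bar 3: v0=D3 v1=B3 v2=C4 v3=C4 downbeat m7
bar 4: v0=C3 v1=G3 v2=B3 v3=D4 downbeat M2
bar 5: v0=B2 v1=B3 v2=A3 v3=C4 downbeat m2
bar 6: v0=C3 v1=A3 v2=B3 v3=E4 downbeat M3
bar 7: v0=D3 v1=B3 v2=F4 v3=F4 downbeat m3
bar 8: v0=E3 v1=E4 v2=B4 v3=B4 downbeat P5
  -> R3 @ bar 1 tick 0 v(2, 3): F4 above E4
  -> R4 @ bar 1 tick 0 v(0, 3): D3/E4 M2 untreated
  -> R7 @ bar 1 tick 0 v(2,): B4->F4 leap 6st
  -> R3 @ bar 1 tick 1 v(2, 3): F4 above E4
  -> R3 @ bar 1 tick 2 v(2, 3): F4 above E4
  -> R3 @ bar 1 tick 3 v(2, 3): F4 above E4
  -> R2 @ bar 2 tick 0 v(1, 3): B3/E4 P4 -> C4/G4 P5 similar
  -> R4 @ bar 2 tick 0 v(0, 2): E3/D4 m7 untreated
  -> R2 @ bar 3 tick 0 v(2, 3): D4/G4 P4 -> C4/C4 P1 similar
  -> R4 @ bar 3 tick 0 v(0, 2): D3/C4 m7 untreated
  -> R4 @ bar 3 tick 0 v(0, 3): D3/C4 m7 untreated
  -> R2 @ bar 4 tick 0 v(0, 1): D3/B3 M6 -> C3/G3 P5 similar
  -> R4 @ bar 4 tick 0 v(0, 2): C3/B3 M7 untreated
  -> R4 @ bar 4 tick 0 v(0, 3): C3/D4 M2 untreated
  -> R3 @ bar 5 tick 0 v(1, 2): B3 above A3
  -> R4 @ bar 5 tick 0 v(0, 2): B2/A3 m7 untreated
  -> R4 @ bar 5 tick 0 v(0, 3): B2/C4 m2 untreated
  -> R3 @ bar 5 tick 1 v(1, 2): B3 above A3
  -> R3 @ bar 5 tick 2 v(1, 2): B3 above A3
  -> R3 @ bar 5 tick 3 v(1, 2): B3 above A3
  -> R4 @ bar 6 tick 0 v(0, 2): C3/B3 M7 untreated
  -> R2 @ bar 7 tick 0 v(2, 3): B3/E4 P4 -> F4/F4 P1 similar
  -> R7 @ bar 7 tick 0 v(2,): B3->F4 leap 6st
  -> R1 @ bar 8 tick 0 v(2, 3): F4/F4 P1 -> B4/B4 P1 similar
  -> R2 @ bar 8 tick 0 v(0, 1): D3/B3 M6 -> E3/E4 P8 similar
  -> R2 @ bar 8 tick 0 v(0, 2): D3/F4 m3 -> E3/B4 P5 similar
  -> R2 @ bar 8 tick 0 v(0, 3): D3/F4 m3 -> E3/B4 P5 similar
  -> R2 @ bar 8 tick 0 v(1, 2): B3/F4 TT -> E4/B4 P5 similar
  -> R2 @ bar 8 tick 0 v(1, 3): B3/F4 TT -> E4/B4 P5 similar
  -> R7 @ bar 8 tick 0 v(2,): F4->B4 leap 6st
  -> R7 @ bar 8 tick 0 v(3,): F4->B4 leap 6st

(1, 0, R3, (2, 3))
(1, 0, R4, (0, 3))
(1, 0, R7, (2,))
(1, 1, R3, (2, 3))
(1, 2, R3, (2, 3))
(1, 3, R3, (2, 3))
(2, 0, R2, (1, 3))
(2, 0, R4, (0, 2))
(3, 0, R2, (2, 3))
(3, 0, R4, (0, 2))
(3, 0, R4, (0, 3))
(4, 0, R2, (0, 1))
(4, 0, R4, (0, 2))
(4, 0, R4, (0, 3))
(5, 0, R3, (1, 2))
(5, 0, R4, (0, 2))
(5, 0, R4, (0, 3))
(5, 1, R3, (1, 2))
(5, 2, R3, (1, 2))
(5, 3, R3, (1, 2))
(6, 0, R4, (0, 2))
(7, 0, R2, (2, 3))
(7, 0, R7, (2,))
(8, 0, R1, (2, 3))
(8, 0, R2, (0, 1))
(8, 0, R2, (0, 2))
(8, 0, R2, (0, 3))
(8, 0, R2, (1, 2))
(8, 0, R2, (1, 3))
(8, 0, R7, (2,))
(8, 0, R7, (3,))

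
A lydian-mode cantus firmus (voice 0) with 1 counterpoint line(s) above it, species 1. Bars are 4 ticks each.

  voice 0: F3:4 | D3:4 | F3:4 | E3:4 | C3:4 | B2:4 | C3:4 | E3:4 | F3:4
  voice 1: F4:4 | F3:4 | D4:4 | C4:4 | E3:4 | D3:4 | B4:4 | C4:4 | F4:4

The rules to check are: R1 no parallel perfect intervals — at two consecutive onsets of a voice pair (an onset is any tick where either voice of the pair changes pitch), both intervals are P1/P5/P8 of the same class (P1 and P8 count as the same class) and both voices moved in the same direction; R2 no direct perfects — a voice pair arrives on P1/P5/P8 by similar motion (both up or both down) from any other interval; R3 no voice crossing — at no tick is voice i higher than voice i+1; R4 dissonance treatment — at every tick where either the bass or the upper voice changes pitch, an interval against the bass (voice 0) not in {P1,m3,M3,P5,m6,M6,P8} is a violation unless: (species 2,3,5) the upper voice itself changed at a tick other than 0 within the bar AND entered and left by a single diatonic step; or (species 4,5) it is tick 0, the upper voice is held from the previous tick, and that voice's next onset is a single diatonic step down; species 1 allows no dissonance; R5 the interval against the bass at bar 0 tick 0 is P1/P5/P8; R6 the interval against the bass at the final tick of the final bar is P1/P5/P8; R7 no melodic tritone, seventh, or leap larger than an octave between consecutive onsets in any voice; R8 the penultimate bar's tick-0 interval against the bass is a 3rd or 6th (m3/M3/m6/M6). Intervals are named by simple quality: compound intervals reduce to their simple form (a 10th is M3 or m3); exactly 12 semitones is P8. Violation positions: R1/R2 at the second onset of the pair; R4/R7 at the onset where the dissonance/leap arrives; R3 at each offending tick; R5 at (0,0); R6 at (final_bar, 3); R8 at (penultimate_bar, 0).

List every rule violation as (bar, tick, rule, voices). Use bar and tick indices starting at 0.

bar 0: v0=F3 v1=F4 downbeat P8
bar 1: v0=D3 v1=F3 downbeat m3
bar 2: v0=F3 v1=D4 downbeat M6
bar 3: v0=E3 v1=C4 downbeat m6
bar 4: v0=C3 v1=E3 downbeat M3
bar 5: v0=B2 v1=D3 downbeat m3
bar 6: v0=C3 v1=B4 downbeat M7
bar 7: v0=E3 v1=C4 downbeat m6
bar 8: v0=F3 v1=F4 downbeat P8
  -> R4 @ bar 6 tick 0 v(0, 1): C3/B4 M7 untreated
  -> R7 @ bar 6 tick 0 v(1,): D3->B4 leap 21st
  -> R7 @ bar 7 tick 0 v(1,): B4->C4 leap 11st
  -> R2 @ bar 8 tick 0 v(0, 1): E3/C4 m6 -> F3/F4 P8 similar

(6, 0, R4, (0, 1))
(6, 0, R7, (1,))
(7, 0, R7, (1,))
(8, 0, R2, (0, 1))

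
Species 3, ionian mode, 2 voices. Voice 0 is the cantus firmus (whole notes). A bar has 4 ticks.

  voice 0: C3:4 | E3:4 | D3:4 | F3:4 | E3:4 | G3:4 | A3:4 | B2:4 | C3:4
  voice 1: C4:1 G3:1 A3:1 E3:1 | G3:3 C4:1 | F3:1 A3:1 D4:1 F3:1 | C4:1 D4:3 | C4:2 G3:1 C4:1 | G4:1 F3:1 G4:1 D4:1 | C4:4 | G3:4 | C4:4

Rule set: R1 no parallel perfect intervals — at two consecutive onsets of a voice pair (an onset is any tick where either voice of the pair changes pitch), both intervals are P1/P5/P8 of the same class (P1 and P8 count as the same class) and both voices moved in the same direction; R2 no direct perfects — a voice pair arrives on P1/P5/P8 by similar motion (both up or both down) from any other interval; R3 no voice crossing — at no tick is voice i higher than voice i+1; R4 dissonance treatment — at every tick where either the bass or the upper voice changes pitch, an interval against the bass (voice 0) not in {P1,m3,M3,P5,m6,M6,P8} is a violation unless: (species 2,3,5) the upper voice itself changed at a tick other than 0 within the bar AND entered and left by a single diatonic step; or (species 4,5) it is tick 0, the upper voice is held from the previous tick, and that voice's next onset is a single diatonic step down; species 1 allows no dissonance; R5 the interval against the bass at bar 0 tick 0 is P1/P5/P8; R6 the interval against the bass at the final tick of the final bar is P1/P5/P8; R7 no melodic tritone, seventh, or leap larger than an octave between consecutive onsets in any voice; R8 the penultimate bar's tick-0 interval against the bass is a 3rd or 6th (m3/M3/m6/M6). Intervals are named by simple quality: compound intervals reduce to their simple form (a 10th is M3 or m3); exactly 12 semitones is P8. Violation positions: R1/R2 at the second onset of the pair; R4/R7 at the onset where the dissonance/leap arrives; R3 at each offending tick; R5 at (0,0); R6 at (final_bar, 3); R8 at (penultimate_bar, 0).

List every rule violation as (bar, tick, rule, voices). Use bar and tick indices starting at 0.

bar 0: v0=C3 v1=C4 downbeat P8
bar 1: v0=E3 v1=G3 downbeat m3
bar 2: v0=D3 v1=F3 downbeat m3
bar 3: v0=F3 v1=C4 downbeat P5
bar 4: v0=E3 v1=C4 downbeat m6
bar 5: v0=G3 v1=G4 downbeat P8
bar 6: v0=A3 v1=C4 downbeat m3
bar 7: v0=B2 v1=G3 downbeat m6
bar 8: v0=C3 v1=C4 downbeat P8
  -> R2 @ bar 3 tick 0 v(0, 1): D3/F3 m3 -> F3/C4 P5 similar
  -> R2 @ bar 5 tick 0 v(0, 1): E3/C4 m6 -> G3/G4 P8 similar
  -> R3 @ bar 5 tick 1 v(0, 1): G3 above F3
  -> R4 @ bar 5 tick 1 v(0, 1): G3/F3 M2 untreated
  -> R7 @ bar 5 tick 1 v(1,): G4->F3 leap 14st
  -> R7 @ bar 5 tick 2 v(1,): F3->G4 leap 14st
  -> R7 @ bar 7 tick 0 v(0,): A3->B2 leap 10st
  -> R2 @ bar 8 tick 0 v(0, 1): B2/G3 m6 -> C3/C4 P8 similar

(3, 0, R2, (0, 1))
(5, 0, R2, (0, 1))
(5, 1, R3, (0, 1))
(5, 1, R4, (0, 1))
(5, 1, R7, (1,))
(5, 2, R7, (1,))
(7, 0, R7, (0,))
(8, 0, R2, (0, 1))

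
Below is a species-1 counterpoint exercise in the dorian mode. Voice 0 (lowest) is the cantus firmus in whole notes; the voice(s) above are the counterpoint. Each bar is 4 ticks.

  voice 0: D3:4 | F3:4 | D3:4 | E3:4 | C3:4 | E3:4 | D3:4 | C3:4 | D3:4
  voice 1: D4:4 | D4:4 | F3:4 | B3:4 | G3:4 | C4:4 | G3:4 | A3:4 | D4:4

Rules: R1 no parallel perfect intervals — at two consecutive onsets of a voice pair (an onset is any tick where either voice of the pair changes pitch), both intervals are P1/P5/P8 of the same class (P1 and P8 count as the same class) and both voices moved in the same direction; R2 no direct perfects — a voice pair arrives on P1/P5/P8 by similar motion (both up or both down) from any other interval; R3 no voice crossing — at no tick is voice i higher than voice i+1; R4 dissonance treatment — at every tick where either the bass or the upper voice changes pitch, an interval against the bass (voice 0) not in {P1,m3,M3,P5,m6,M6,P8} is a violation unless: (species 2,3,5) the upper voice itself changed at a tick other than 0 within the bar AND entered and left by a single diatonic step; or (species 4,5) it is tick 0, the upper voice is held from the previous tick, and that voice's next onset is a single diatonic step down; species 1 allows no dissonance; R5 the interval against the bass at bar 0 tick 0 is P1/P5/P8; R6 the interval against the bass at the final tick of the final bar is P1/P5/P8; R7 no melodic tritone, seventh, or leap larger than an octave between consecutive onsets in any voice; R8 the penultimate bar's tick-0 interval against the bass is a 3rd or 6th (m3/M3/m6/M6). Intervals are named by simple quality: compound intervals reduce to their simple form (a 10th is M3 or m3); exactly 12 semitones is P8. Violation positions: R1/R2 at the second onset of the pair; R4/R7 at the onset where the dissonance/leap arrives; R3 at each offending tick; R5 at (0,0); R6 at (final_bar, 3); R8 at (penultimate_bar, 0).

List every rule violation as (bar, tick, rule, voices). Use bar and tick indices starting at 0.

(3, 0, R2, (0, 1))
(3, 0, R7, (1,))
(4, 0, R1, (0, 1))
(6, 0, R4, (0, 1))
(8, 0, R2, (0, 1))

bar 0: v0=D3 v1=D4 downbeat P8
bar 1: v0=F3 v1=D4 downbeat M6
bar 2: v0=D3 v1=F3 downbeat m3
bar 3: v0=E3 v1=B3 downbeat P5
bar 4: v0=C3 v1=G3 downbeat P5
bar 5: v0=E3 v1=C4 downbeat m6
bar 6: v0=D3 v1=G3 downbeat P4
bar 7: v0=C3 v1=A3 downbeat M6
bar 8: v0=D3 v1=D4 downbeat P8
  -> R2 @ bar 3 tick 0 v(0, 1): D3/F3 m3 -> E3/B3 P5 similar
  -> R7 @ bar 3 tick 0 v(1,): F3->B3 leap 6st
  -> R1 @ bar 4 tick 0 v(0, 1): E3/B3 P5 -> C3/G3 P5 similar
  -> R4 @ bar 6 tick 0 v(0, 1): D3/G3 P4 untreated
  -> R2 @ bar 8 tick 0 v(0, 1): C3/A3 M6 -> D3/D4 P8 similar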